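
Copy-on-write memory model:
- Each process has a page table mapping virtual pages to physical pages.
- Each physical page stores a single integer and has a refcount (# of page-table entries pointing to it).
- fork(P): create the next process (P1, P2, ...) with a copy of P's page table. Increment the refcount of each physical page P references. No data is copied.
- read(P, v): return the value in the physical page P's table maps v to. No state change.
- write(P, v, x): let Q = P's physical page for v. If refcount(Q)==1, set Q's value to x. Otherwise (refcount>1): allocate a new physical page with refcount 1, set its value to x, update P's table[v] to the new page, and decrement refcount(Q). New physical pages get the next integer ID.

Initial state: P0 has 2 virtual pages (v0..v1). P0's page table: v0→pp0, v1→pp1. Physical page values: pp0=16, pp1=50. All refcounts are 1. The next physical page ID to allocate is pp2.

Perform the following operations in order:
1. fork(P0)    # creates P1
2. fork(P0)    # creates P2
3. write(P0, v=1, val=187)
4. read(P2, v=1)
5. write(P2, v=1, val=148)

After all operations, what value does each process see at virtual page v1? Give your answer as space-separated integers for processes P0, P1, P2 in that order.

Op 1: fork(P0) -> P1. 2 ppages; refcounts: pp0:2 pp1:2
Op 2: fork(P0) -> P2. 2 ppages; refcounts: pp0:3 pp1:3
Op 3: write(P0, v1, 187). refcount(pp1)=3>1 -> COPY to pp2. 3 ppages; refcounts: pp0:3 pp1:2 pp2:1
Op 4: read(P2, v1) -> 50. No state change.
Op 5: write(P2, v1, 148). refcount(pp1)=2>1 -> COPY to pp3. 4 ppages; refcounts: pp0:3 pp1:1 pp2:1 pp3:1
P0: v1 -> pp2 = 187
P1: v1 -> pp1 = 50
P2: v1 -> pp3 = 148

Answer: 187 50 148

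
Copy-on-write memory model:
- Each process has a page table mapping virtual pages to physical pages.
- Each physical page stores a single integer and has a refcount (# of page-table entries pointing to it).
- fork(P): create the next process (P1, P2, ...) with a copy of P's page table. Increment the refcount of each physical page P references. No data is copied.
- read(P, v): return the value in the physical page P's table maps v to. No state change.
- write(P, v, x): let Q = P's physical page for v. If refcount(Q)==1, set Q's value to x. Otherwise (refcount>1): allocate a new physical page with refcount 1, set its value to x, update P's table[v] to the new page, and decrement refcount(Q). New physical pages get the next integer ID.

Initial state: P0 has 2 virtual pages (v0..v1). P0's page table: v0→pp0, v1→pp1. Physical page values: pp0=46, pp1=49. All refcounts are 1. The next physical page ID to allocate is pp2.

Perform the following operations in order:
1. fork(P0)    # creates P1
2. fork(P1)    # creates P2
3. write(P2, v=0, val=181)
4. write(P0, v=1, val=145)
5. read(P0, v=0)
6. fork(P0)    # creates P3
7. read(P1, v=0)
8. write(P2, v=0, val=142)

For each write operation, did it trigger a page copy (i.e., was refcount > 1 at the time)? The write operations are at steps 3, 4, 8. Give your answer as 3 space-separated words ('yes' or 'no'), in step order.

Op 1: fork(P0) -> P1. 2 ppages; refcounts: pp0:2 pp1:2
Op 2: fork(P1) -> P2. 2 ppages; refcounts: pp0:3 pp1:3
Op 3: write(P2, v0, 181). refcount(pp0)=3>1 -> COPY to pp2. 3 ppages; refcounts: pp0:2 pp1:3 pp2:1
Op 4: write(P0, v1, 145). refcount(pp1)=3>1 -> COPY to pp3. 4 ppages; refcounts: pp0:2 pp1:2 pp2:1 pp3:1
Op 5: read(P0, v0) -> 46. No state change.
Op 6: fork(P0) -> P3. 4 ppages; refcounts: pp0:3 pp1:2 pp2:1 pp3:2
Op 7: read(P1, v0) -> 46. No state change.
Op 8: write(P2, v0, 142). refcount(pp2)=1 -> write in place. 4 ppages; refcounts: pp0:3 pp1:2 pp2:1 pp3:2

yes yes no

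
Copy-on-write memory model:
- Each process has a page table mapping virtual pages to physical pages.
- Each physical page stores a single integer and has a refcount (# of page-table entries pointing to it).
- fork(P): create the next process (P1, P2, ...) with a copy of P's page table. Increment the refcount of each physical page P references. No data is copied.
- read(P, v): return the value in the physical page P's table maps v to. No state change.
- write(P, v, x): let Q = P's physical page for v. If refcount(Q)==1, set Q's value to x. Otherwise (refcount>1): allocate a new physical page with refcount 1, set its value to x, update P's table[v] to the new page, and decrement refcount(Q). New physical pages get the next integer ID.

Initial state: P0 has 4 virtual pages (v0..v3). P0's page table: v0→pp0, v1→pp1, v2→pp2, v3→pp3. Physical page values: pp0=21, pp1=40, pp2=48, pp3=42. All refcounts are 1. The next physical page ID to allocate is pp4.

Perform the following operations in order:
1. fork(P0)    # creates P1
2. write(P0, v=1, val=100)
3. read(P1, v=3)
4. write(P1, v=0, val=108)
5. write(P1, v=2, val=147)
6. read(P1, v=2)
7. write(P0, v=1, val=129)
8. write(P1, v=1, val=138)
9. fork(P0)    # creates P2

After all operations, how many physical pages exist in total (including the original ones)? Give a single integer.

Answer: 7

Derivation:
Op 1: fork(P0) -> P1. 4 ppages; refcounts: pp0:2 pp1:2 pp2:2 pp3:2
Op 2: write(P0, v1, 100). refcount(pp1)=2>1 -> COPY to pp4. 5 ppages; refcounts: pp0:2 pp1:1 pp2:2 pp3:2 pp4:1
Op 3: read(P1, v3) -> 42. No state change.
Op 4: write(P1, v0, 108). refcount(pp0)=2>1 -> COPY to pp5. 6 ppages; refcounts: pp0:1 pp1:1 pp2:2 pp3:2 pp4:1 pp5:1
Op 5: write(P1, v2, 147). refcount(pp2)=2>1 -> COPY to pp6. 7 ppages; refcounts: pp0:1 pp1:1 pp2:1 pp3:2 pp4:1 pp5:1 pp6:1
Op 6: read(P1, v2) -> 147. No state change.
Op 7: write(P0, v1, 129). refcount(pp4)=1 -> write in place. 7 ppages; refcounts: pp0:1 pp1:1 pp2:1 pp3:2 pp4:1 pp5:1 pp6:1
Op 8: write(P1, v1, 138). refcount(pp1)=1 -> write in place. 7 ppages; refcounts: pp0:1 pp1:1 pp2:1 pp3:2 pp4:1 pp5:1 pp6:1
Op 9: fork(P0) -> P2. 7 ppages; refcounts: pp0:2 pp1:1 pp2:2 pp3:3 pp4:2 pp5:1 pp6:1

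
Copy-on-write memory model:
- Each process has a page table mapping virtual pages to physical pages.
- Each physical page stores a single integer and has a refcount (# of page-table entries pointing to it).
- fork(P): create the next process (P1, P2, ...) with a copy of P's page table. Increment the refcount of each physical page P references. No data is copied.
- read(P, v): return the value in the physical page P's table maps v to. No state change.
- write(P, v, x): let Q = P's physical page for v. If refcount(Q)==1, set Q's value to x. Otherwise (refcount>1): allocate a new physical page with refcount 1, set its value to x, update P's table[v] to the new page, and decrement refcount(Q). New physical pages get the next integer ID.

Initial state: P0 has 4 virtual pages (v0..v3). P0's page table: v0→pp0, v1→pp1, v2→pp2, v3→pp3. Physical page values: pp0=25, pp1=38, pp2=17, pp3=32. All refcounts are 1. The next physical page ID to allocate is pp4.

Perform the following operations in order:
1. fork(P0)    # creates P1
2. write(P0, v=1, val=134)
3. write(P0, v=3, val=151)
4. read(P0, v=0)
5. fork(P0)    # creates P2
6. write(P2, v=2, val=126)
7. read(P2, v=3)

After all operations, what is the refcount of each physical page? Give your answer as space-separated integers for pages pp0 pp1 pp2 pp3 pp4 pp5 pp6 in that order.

Answer: 3 1 2 1 2 2 1

Derivation:
Op 1: fork(P0) -> P1. 4 ppages; refcounts: pp0:2 pp1:2 pp2:2 pp3:2
Op 2: write(P0, v1, 134). refcount(pp1)=2>1 -> COPY to pp4. 5 ppages; refcounts: pp0:2 pp1:1 pp2:2 pp3:2 pp4:1
Op 3: write(P0, v3, 151). refcount(pp3)=2>1 -> COPY to pp5. 6 ppages; refcounts: pp0:2 pp1:1 pp2:2 pp3:1 pp4:1 pp5:1
Op 4: read(P0, v0) -> 25. No state change.
Op 5: fork(P0) -> P2. 6 ppages; refcounts: pp0:3 pp1:1 pp2:3 pp3:1 pp4:2 pp5:2
Op 6: write(P2, v2, 126). refcount(pp2)=3>1 -> COPY to pp6. 7 ppages; refcounts: pp0:3 pp1:1 pp2:2 pp3:1 pp4:2 pp5:2 pp6:1
Op 7: read(P2, v3) -> 151. No state change.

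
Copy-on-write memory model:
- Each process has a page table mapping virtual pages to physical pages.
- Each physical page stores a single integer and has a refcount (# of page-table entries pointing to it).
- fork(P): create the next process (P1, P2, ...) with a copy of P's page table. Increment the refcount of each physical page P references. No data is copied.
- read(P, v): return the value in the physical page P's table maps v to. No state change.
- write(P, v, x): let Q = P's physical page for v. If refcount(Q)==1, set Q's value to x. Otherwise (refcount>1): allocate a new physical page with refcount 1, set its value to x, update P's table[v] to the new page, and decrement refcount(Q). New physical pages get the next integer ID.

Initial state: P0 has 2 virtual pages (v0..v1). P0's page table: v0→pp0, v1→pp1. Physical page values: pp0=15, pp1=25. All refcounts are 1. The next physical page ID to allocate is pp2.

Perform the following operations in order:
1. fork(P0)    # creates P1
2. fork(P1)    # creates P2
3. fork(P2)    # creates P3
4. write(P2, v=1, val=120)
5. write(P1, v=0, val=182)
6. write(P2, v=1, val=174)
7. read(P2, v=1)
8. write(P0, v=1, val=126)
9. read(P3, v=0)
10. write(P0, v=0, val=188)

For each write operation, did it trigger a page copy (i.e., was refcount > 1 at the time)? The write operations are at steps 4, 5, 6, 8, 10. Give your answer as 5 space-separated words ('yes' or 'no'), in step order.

Op 1: fork(P0) -> P1. 2 ppages; refcounts: pp0:2 pp1:2
Op 2: fork(P1) -> P2. 2 ppages; refcounts: pp0:3 pp1:3
Op 3: fork(P2) -> P3. 2 ppages; refcounts: pp0:4 pp1:4
Op 4: write(P2, v1, 120). refcount(pp1)=4>1 -> COPY to pp2. 3 ppages; refcounts: pp0:4 pp1:3 pp2:1
Op 5: write(P1, v0, 182). refcount(pp0)=4>1 -> COPY to pp3. 4 ppages; refcounts: pp0:3 pp1:3 pp2:1 pp3:1
Op 6: write(P2, v1, 174). refcount(pp2)=1 -> write in place. 4 ppages; refcounts: pp0:3 pp1:3 pp2:1 pp3:1
Op 7: read(P2, v1) -> 174. No state change.
Op 8: write(P0, v1, 126). refcount(pp1)=3>1 -> COPY to pp4. 5 ppages; refcounts: pp0:3 pp1:2 pp2:1 pp3:1 pp4:1
Op 9: read(P3, v0) -> 15. No state change.
Op 10: write(P0, v0, 188). refcount(pp0)=3>1 -> COPY to pp5. 6 ppages; refcounts: pp0:2 pp1:2 pp2:1 pp3:1 pp4:1 pp5:1

yes yes no yes yes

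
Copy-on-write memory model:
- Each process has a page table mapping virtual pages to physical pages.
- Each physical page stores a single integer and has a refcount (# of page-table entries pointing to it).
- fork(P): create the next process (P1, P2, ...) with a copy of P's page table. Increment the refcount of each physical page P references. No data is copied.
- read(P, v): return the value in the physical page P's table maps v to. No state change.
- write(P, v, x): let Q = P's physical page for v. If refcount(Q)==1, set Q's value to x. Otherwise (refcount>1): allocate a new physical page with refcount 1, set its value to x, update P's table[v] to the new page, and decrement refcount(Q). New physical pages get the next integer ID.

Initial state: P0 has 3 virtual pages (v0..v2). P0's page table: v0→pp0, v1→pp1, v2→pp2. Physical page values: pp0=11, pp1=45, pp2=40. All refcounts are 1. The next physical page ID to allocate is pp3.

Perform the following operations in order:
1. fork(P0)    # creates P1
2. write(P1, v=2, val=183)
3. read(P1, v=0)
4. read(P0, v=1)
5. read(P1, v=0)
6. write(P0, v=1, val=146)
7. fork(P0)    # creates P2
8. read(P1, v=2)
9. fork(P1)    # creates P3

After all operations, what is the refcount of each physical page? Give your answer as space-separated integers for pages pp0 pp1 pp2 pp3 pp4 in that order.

Answer: 4 2 2 2 2

Derivation:
Op 1: fork(P0) -> P1. 3 ppages; refcounts: pp0:2 pp1:2 pp2:2
Op 2: write(P1, v2, 183). refcount(pp2)=2>1 -> COPY to pp3. 4 ppages; refcounts: pp0:2 pp1:2 pp2:1 pp3:1
Op 3: read(P1, v0) -> 11. No state change.
Op 4: read(P0, v1) -> 45. No state change.
Op 5: read(P1, v0) -> 11. No state change.
Op 6: write(P0, v1, 146). refcount(pp1)=2>1 -> COPY to pp4. 5 ppages; refcounts: pp0:2 pp1:1 pp2:1 pp3:1 pp4:1
Op 7: fork(P0) -> P2. 5 ppages; refcounts: pp0:3 pp1:1 pp2:2 pp3:1 pp4:2
Op 8: read(P1, v2) -> 183. No state change.
Op 9: fork(P1) -> P3. 5 ppages; refcounts: pp0:4 pp1:2 pp2:2 pp3:2 pp4:2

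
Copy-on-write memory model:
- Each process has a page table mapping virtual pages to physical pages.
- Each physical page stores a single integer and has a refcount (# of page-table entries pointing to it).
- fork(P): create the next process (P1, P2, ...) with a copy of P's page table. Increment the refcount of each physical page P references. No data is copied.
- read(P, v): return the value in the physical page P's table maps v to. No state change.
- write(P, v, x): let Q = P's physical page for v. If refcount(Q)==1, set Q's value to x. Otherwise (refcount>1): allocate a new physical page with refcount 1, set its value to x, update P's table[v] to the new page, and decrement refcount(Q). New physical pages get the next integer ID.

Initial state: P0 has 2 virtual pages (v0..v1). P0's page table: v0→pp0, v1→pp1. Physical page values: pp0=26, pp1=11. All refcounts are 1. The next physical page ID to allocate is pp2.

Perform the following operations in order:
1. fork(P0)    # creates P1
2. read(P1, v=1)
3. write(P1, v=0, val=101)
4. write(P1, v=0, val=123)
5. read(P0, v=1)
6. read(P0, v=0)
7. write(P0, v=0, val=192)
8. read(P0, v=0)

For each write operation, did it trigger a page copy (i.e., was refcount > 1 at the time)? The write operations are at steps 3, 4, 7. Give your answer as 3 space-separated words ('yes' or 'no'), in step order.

Op 1: fork(P0) -> P1. 2 ppages; refcounts: pp0:2 pp1:2
Op 2: read(P1, v1) -> 11. No state change.
Op 3: write(P1, v0, 101). refcount(pp0)=2>1 -> COPY to pp2. 3 ppages; refcounts: pp0:1 pp1:2 pp2:1
Op 4: write(P1, v0, 123). refcount(pp2)=1 -> write in place. 3 ppages; refcounts: pp0:1 pp1:2 pp2:1
Op 5: read(P0, v1) -> 11. No state change.
Op 6: read(P0, v0) -> 26. No state change.
Op 7: write(P0, v0, 192). refcount(pp0)=1 -> write in place. 3 ppages; refcounts: pp0:1 pp1:2 pp2:1
Op 8: read(P0, v0) -> 192. No state change.

yes no no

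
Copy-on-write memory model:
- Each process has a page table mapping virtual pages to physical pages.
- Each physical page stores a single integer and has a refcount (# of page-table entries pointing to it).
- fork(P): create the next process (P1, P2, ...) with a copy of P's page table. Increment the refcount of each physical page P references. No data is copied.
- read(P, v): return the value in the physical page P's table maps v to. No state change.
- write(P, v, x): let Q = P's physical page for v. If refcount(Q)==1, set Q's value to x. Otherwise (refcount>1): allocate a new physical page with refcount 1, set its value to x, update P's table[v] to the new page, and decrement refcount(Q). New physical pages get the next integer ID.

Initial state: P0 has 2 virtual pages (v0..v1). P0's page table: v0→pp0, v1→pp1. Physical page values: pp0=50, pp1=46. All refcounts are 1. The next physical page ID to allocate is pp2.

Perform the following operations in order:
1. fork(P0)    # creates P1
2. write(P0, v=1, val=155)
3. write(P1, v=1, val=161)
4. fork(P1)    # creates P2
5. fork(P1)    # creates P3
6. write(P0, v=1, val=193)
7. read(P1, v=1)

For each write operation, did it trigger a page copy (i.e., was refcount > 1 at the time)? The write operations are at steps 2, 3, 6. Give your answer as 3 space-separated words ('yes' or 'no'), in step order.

Op 1: fork(P0) -> P1. 2 ppages; refcounts: pp0:2 pp1:2
Op 2: write(P0, v1, 155). refcount(pp1)=2>1 -> COPY to pp2. 3 ppages; refcounts: pp0:2 pp1:1 pp2:1
Op 3: write(P1, v1, 161). refcount(pp1)=1 -> write in place. 3 ppages; refcounts: pp0:2 pp1:1 pp2:1
Op 4: fork(P1) -> P2. 3 ppages; refcounts: pp0:3 pp1:2 pp2:1
Op 5: fork(P1) -> P3. 3 ppages; refcounts: pp0:4 pp1:3 pp2:1
Op 6: write(P0, v1, 193). refcount(pp2)=1 -> write in place. 3 ppages; refcounts: pp0:4 pp1:3 pp2:1
Op 7: read(P1, v1) -> 161. No state change.

yes no no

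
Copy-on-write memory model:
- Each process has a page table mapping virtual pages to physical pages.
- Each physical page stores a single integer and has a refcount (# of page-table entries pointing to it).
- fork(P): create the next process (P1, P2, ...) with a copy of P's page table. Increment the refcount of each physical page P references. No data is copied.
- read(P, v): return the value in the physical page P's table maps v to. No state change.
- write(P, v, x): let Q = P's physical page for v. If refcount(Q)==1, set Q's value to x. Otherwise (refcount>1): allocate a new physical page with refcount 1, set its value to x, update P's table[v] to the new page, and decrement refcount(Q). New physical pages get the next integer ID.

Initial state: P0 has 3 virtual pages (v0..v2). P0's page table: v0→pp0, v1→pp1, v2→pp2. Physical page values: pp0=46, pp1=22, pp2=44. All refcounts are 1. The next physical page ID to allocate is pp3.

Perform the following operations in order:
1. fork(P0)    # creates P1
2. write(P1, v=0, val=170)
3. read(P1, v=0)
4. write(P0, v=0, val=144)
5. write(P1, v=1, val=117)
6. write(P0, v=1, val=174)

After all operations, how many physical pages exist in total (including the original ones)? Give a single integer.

Op 1: fork(P0) -> P1. 3 ppages; refcounts: pp0:2 pp1:2 pp2:2
Op 2: write(P1, v0, 170). refcount(pp0)=2>1 -> COPY to pp3. 4 ppages; refcounts: pp0:1 pp1:2 pp2:2 pp3:1
Op 3: read(P1, v0) -> 170. No state change.
Op 4: write(P0, v0, 144). refcount(pp0)=1 -> write in place. 4 ppages; refcounts: pp0:1 pp1:2 pp2:2 pp3:1
Op 5: write(P1, v1, 117). refcount(pp1)=2>1 -> COPY to pp4. 5 ppages; refcounts: pp0:1 pp1:1 pp2:2 pp3:1 pp4:1
Op 6: write(P0, v1, 174). refcount(pp1)=1 -> write in place. 5 ppages; refcounts: pp0:1 pp1:1 pp2:2 pp3:1 pp4:1

Answer: 5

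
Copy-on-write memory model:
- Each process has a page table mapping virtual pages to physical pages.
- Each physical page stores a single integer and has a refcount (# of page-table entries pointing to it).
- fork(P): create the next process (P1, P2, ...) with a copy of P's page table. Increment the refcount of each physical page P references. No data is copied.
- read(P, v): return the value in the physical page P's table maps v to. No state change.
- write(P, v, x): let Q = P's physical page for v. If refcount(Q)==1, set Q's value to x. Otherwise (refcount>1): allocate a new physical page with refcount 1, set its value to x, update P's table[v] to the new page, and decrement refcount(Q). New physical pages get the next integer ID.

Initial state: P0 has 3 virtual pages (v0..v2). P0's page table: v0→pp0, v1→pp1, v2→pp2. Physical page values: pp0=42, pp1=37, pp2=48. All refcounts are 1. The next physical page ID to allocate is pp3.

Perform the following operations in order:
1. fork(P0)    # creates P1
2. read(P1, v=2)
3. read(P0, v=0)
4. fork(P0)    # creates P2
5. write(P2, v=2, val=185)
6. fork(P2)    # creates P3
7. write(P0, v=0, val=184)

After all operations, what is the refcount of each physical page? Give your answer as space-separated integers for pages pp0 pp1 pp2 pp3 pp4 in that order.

Op 1: fork(P0) -> P1. 3 ppages; refcounts: pp0:2 pp1:2 pp2:2
Op 2: read(P1, v2) -> 48. No state change.
Op 3: read(P0, v0) -> 42. No state change.
Op 4: fork(P0) -> P2. 3 ppages; refcounts: pp0:3 pp1:3 pp2:3
Op 5: write(P2, v2, 185). refcount(pp2)=3>1 -> COPY to pp3. 4 ppages; refcounts: pp0:3 pp1:3 pp2:2 pp3:1
Op 6: fork(P2) -> P3. 4 ppages; refcounts: pp0:4 pp1:4 pp2:2 pp3:2
Op 7: write(P0, v0, 184). refcount(pp0)=4>1 -> COPY to pp4. 5 ppages; refcounts: pp0:3 pp1:4 pp2:2 pp3:2 pp4:1

Answer: 3 4 2 2 1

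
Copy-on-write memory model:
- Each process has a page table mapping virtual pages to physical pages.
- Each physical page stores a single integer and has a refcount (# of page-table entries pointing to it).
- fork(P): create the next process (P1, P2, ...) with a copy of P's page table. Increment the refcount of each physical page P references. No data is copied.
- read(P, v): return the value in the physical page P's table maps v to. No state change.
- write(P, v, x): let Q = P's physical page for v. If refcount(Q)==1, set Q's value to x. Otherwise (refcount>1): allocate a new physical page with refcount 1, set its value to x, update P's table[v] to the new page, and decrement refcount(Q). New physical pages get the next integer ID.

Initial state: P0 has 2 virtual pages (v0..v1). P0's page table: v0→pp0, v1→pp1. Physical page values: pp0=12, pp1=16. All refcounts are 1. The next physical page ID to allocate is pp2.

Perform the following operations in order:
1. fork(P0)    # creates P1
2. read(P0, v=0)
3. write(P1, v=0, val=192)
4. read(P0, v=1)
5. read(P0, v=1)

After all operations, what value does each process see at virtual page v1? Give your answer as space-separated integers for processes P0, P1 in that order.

Op 1: fork(P0) -> P1. 2 ppages; refcounts: pp0:2 pp1:2
Op 2: read(P0, v0) -> 12. No state change.
Op 3: write(P1, v0, 192). refcount(pp0)=2>1 -> COPY to pp2. 3 ppages; refcounts: pp0:1 pp1:2 pp2:1
Op 4: read(P0, v1) -> 16. No state change.
Op 5: read(P0, v1) -> 16. No state change.
P0: v1 -> pp1 = 16
P1: v1 -> pp1 = 16

Answer: 16 16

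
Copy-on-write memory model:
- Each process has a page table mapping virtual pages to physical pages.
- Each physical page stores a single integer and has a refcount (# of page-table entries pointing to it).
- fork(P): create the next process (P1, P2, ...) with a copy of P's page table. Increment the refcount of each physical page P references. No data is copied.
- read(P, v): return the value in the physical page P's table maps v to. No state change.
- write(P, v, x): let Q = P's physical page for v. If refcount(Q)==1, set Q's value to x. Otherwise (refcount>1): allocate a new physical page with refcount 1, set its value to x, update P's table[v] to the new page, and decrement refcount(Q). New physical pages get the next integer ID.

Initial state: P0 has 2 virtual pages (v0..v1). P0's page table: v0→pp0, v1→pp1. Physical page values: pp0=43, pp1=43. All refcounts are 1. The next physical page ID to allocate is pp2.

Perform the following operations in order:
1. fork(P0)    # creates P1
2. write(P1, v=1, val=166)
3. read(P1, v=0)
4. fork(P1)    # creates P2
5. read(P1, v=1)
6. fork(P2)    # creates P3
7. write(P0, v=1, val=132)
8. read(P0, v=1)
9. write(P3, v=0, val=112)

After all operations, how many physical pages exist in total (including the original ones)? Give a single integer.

Answer: 4

Derivation:
Op 1: fork(P0) -> P1. 2 ppages; refcounts: pp0:2 pp1:2
Op 2: write(P1, v1, 166). refcount(pp1)=2>1 -> COPY to pp2. 3 ppages; refcounts: pp0:2 pp1:1 pp2:1
Op 3: read(P1, v0) -> 43. No state change.
Op 4: fork(P1) -> P2. 3 ppages; refcounts: pp0:3 pp1:1 pp2:2
Op 5: read(P1, v1) -> 166. No state change.
Op 6: fork(P2) -> P3. 3 ppages; refcounts: pp0:4 pp1:1 pp2:3
Op 7: write(P0, v1, 132). refcount(pp1)=1 -> write in place. 3 ppages; refcounts: pp0:4 pp1:1 pp2:3
Op 8: read(P0, v1) -> 132. No state change.
Op 9: write(P3, v0, 112). refcount(pp0)=4>1 -> COPY to pp3. 4 ppages; refcounts: pp0:3 pp1:1 pp2:3 pp3:1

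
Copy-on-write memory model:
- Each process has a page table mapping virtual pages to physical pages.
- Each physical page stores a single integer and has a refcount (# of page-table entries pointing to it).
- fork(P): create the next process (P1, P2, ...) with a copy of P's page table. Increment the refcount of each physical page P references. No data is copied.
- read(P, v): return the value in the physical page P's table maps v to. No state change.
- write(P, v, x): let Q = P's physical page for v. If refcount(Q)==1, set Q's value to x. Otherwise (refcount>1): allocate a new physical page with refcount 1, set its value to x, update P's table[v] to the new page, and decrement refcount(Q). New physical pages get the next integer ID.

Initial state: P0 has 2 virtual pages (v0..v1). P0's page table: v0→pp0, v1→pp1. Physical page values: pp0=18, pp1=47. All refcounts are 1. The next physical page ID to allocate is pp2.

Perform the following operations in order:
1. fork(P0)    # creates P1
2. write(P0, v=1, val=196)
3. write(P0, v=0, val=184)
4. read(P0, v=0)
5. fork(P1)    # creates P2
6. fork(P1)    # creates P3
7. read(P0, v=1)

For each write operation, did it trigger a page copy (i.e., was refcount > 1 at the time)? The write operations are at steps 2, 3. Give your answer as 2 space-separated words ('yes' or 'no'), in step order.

Op 1: fork(P0) -> P1. 2 ppages; refcounts: pp0:2 pp1:2
Op 2: write(P0, v1, 196). refcount(pp1)=2>1 -> COPY to pp2. 3 ppages; refcounts: pp0:2 pp1:1 pp2:1
Op 3: write(P0, v0, 184). refcount(pp0)=2>1 -> COPY to pp3. 4 ppages; refcounts: pp0:1 pp1:1 pp2:1 pp3:1
Op 4: read(P0, v0) -> 184. No state change.
Op 5: fork(P1) -> P2. 4 ppages; refcounts: pp0:2 pp1:2 pp2:1 pp3:1
Op 6: fork(P1) -> P3. 4 ppages; refcounts: pp0:3 pp1:3 pp2:1 pp3:1
Op 7: read(P0, v1) -> 196. No state change.

yes yes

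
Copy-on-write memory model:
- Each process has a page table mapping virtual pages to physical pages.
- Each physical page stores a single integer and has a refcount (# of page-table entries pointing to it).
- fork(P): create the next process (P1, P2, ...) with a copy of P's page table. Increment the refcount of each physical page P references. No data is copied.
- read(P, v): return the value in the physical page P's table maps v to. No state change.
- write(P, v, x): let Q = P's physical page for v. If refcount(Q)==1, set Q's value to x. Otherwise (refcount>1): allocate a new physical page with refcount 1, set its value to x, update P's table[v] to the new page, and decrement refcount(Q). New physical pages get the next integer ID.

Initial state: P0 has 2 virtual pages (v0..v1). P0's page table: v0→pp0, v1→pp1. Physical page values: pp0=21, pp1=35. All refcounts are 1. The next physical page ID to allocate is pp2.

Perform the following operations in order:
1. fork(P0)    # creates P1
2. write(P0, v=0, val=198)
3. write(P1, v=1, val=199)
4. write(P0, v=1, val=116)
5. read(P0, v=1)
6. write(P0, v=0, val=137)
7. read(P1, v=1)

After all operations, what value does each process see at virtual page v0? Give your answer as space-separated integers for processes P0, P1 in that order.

Answer: 137 21

Derivation:
Op 1: fork(P0) -> P1. 2 ppages; refcounts: pp0:2 pp1:2
Op 2: write(P0, v0, 198). refcount(pp0)=2>1 -> COPY to pp2. 3 ppages; refcounts: pp0:1 pp1:2 pp2:1
Op 3: write(P1, v1, 199). refcount(pp1)=2>1 -> COPY to pp3. 4 ppages; refcounts: pp0:1 pp1:1 pp2:1 pp3:1
Op 4: write(P0, v1, 116). refcount(pp1)=1 -> write in place. 4 ppages; refcounts: pp0:1 pp1:1 pp2:1 pp3:1
Op 5: read(P0, v1) -> 116. No state change.
Op 6: write(P0, v0, 137). refcount(pp2)=1 -> write in place. 4 ppages; refcounts: pp0:1 pp1:1 pp2:1 pp3:1
Op 7: read(P1, v1) -> 199. No state change.
P0: v0 -> pp2 = 137
P1: v0 -> pp0 = 21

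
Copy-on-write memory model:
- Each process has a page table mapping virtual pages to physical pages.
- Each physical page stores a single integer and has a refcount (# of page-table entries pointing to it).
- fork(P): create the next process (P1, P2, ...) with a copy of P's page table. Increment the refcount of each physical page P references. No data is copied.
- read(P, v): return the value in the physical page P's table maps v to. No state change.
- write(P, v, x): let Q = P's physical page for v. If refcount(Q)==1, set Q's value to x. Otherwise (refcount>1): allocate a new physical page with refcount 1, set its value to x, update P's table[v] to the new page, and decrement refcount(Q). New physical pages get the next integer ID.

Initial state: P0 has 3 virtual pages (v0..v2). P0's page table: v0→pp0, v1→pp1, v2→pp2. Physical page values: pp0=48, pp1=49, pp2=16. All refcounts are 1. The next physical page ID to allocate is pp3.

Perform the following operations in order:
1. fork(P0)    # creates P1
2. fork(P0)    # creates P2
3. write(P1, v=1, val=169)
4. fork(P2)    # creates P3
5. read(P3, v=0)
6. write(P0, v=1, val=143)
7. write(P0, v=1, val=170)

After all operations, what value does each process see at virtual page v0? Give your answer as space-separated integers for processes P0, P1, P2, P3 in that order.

Answer: 48 48 48 48

Derivation:
Op 1: fork(P0) -> P1. 3 ppages; refcounts: pp0:2 pp1:2 pp2:2
Op 2: fork(P0) -> P2. 3 ppages; refcounts: pp0:3 pp1:3 pp2:3
Op 3: write(P1, v1, 169). refcount(pp1)=3>1 -> COPY to pp3. 4 ppages; refcounts: pp0:3 pp1:2 pp2:3 pp3:1
Op 4: fork(P2) -> P3. 4 ppages; refcounts: pp0:4 pp1:3 pp2:4 pp3:1
Op 5: read(P3, v0) -> 48. No state change.
Op 6: write(P0, v1, 143). refcount(pp1)=3>1 -> COPY to pp4. 5 ppages; refcounts: pp0:4 pp1:2 pp2:4 pp3:1 pp4:1
Op 7: write(P0, v1, 170). refcount(pp4)=1 -> write in place. 5 ppages; refcounts: pp0:4 pp1:2 pp2:4 pp3:1 pp4:1
P0: v0 -> pp0 = 48
P1: v0 -> pp0 = 48
P2: v0 -> pp0 = 48
P3: v0 -> pp0 = 48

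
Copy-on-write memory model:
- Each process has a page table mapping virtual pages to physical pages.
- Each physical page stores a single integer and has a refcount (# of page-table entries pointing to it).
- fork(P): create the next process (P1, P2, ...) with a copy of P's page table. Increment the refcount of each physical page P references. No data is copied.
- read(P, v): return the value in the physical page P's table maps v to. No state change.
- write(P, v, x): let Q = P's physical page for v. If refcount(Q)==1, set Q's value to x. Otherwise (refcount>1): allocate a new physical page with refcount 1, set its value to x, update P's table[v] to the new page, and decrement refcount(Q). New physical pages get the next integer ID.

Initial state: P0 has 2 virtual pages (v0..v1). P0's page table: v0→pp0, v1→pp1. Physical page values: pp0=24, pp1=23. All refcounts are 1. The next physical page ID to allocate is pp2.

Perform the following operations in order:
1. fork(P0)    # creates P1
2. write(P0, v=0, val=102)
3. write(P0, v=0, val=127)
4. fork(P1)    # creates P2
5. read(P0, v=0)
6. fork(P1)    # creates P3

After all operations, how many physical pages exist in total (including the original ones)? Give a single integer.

Answer: 3

Derivation:
Op 1: fork(P0) -> P1. 2 ppages; refcounts: pp0:2 pp1:2
Op 2: write(P0, v0, 102). refcount(pp0)=2>1 -> COPY to pp2. 3 ppages; refcounts: pp0:1 pp1:2 pp2:1
Op 3: write(P0, v0, 127). refcount(pp2)=1 -> write in place. 3 ppages; refcounts: pp0:1 pp1:2 pp2:1
Op 4: fork(P1) -> P2. 3 ppages; refcounts: pp0:2 pp1:3 pp2:1
Op 5: read(P0, v0) -> 127. No state change.
Op 6: fork(P1) -> P3. 3 ppages; refcounts: pp0:3 pp1:4 pp2:1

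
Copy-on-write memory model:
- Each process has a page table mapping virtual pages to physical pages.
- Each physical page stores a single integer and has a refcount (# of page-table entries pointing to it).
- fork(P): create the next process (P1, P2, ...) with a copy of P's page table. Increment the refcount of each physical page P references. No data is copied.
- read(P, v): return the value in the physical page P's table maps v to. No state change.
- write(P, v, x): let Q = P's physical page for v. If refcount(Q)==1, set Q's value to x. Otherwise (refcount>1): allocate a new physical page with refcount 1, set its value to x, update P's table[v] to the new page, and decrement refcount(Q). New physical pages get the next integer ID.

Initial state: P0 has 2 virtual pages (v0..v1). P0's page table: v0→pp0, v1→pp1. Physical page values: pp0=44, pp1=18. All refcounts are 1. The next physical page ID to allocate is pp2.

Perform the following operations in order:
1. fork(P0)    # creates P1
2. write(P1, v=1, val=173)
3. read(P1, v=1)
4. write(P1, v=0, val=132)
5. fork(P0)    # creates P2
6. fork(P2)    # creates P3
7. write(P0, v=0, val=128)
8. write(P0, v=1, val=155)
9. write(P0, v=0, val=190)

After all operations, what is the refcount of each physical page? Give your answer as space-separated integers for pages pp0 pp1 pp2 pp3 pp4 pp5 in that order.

Answer: 2 2 1 1 1 1

Derivation:
Op 1: fork(P0) -> P1. 2 ppages; refcounts: pp0:2 pp1:2
Op 2: write(P1, v1, 173). refcount(pp1)=2>1 -> COPY to pp2. 3 ppages; refcounts: pp0:2 pp1:1 pp2:1
Op 3: read(P1, v1) -> 173. No state change.
Op 4: write(P1, v0, 132). refcount(pp0)=2>1 -> COPY to pp3. 4 ppages; refcounts: pp0:1 pp1:1 pp2:1 pp3:1
Op 5: fork(P0) -> P2. 4 ppages; refcounts: pp0:2 pp1:2 pp2:1 pp3:1
Op 6: fork(P2) -> P3. 4 ppages; refcounts: pp0:3 pp1:3 pp2:1 pp3:1
Op 7: write(P0, v0, 128). refcount(pp0)=3>1 -> COPY to pp4. 5 ppages; refcounts: pp0:2 pp1:3 pp2:1 pp3:1 pp4:1
Op 8: write(P0, v1, 155). refcount(pp1)=3>1 -> COPY to pp5. 6 ppages; refcounts: pp0:2 pp1:2 pp2:1 pp3:1 pp4:1 pp5:1
Op 9: write(P0, v0, 190). refcount(pp4)=1 -> write in place. 6 ppages; refcounts: pp0:2 pp1:2 pp2:1 pp3:1 pp4:1 pp5:1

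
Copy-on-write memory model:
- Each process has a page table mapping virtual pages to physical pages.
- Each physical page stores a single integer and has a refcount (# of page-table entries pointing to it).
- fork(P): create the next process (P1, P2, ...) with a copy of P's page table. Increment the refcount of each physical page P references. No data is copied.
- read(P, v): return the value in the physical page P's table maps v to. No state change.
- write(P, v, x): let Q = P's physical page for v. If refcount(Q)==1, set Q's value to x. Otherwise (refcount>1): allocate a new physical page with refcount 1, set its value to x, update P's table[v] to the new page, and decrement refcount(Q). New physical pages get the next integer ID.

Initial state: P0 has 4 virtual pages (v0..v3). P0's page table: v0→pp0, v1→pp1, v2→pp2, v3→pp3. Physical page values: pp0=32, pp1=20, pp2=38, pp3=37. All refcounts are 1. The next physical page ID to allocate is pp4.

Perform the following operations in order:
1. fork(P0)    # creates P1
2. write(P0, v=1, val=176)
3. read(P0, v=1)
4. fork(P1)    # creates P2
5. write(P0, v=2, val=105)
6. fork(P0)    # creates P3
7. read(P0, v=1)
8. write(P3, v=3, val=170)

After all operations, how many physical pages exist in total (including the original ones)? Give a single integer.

Answer: 7

Derivation:
Op 1: fork(P0) -> P1. 4 ppages; refcounts: pp0:2 pp1:2 pp2:2 pp3:2
Op 2: write(P0, v1, 176). refcount(pp1)=2>1 -> COPY to pp4. 5 ppages; refcounts: pp0:2 pp1:1 pp2:2 pp3:2 pp4:1
Op 3: read(P0, v1) -> 176. No state change.
Op 4: fork(P1) -> P2. 5 ppages; refcounts: pp0:3 pp1:2 pp2:3 pp3:3 pp4:1
Op 5: write(P0, v2, 105). refcount(pp2)=3>1 -> COPY to pp5. 6 ppages; refcounts: pp0:3 pp1:2 pp2:2 pp3:3 pp4:1 pp5:1
Op 6: fork(P0) -> P3. 6 ppages; refcounts: pp0:4 pp1:2 pp2:2 pp3:4 pp4:2 pp5:2
Op 7: read(P0, v1) -> 176. No state change.
Op 8: write(P3, v3, 170). refcount(pp3)=4>1 -> COPY to pp6. 7 ppages; refcounts: pp0:4 pp1:2 pp2:2 pp3:3 pp4:2 pp5:2 pp6:1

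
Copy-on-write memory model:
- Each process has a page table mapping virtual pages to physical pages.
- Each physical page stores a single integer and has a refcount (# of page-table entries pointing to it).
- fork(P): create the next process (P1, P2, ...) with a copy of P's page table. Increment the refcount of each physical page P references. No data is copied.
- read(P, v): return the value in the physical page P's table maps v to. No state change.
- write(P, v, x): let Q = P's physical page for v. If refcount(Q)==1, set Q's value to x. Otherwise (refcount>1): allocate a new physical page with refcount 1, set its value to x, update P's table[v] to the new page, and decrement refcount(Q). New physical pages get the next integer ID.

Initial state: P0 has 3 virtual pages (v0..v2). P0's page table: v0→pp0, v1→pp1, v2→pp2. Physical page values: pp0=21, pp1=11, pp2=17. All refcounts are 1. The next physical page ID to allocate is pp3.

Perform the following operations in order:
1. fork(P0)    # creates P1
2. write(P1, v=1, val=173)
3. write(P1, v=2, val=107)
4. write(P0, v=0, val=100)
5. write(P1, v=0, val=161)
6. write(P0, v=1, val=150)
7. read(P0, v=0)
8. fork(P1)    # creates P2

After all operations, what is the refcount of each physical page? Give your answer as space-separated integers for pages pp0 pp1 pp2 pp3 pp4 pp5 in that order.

Answer: 2 1 1 2 2 1

Derivation:
Op 1: fork(P0) -> P1. 3 ppages; refcounts: pp0:2 pp1:2 pp2:2
Op 2: write(P1, v1, 173). refcount(pp1)=2>1 -> COPY to pp3. 4 ppages; refcounts: pp0:2 pp1:1 pp2:2 pp3:1
Op 3: write(P1, v2, 107). refcount(pp2)=2>1 -> COPY to pp4. 5 ppages; refcounts: pp0:2 pp1:1 pp2:1 pp3:1 pp4:1
Op 4: write(P0, v0, 100). refcount(pp0)=2>1 -> COPY to pp5. 6 ppages; refcounts: pp0:1 pp1:1 pp2:1 pp3:1 pp4:1 pp5:1
Op 5: write(P1, v0, 161). refcount(pp0)=1 -> write in place. 6 ppages; refcounts: pp0:1 pp1:1 pp2:1 pp3:1 pp4:1 pp5:1
Op 6: write(P0, v1, 150). refcount(pp1)=1 -> write in place. 6 ppages; refcounts: pp0:1 pp1:1 pp2:1 pp3:1 pp4:1 pp5:1
Op 7: read(P0, v0) -> 100. No state change.
Op 8: fork(P1) -> P2. 6 ppages; refcounts: pp0:2 pp1:1 pp2:1 pp3:2 pp4:2 pp5:1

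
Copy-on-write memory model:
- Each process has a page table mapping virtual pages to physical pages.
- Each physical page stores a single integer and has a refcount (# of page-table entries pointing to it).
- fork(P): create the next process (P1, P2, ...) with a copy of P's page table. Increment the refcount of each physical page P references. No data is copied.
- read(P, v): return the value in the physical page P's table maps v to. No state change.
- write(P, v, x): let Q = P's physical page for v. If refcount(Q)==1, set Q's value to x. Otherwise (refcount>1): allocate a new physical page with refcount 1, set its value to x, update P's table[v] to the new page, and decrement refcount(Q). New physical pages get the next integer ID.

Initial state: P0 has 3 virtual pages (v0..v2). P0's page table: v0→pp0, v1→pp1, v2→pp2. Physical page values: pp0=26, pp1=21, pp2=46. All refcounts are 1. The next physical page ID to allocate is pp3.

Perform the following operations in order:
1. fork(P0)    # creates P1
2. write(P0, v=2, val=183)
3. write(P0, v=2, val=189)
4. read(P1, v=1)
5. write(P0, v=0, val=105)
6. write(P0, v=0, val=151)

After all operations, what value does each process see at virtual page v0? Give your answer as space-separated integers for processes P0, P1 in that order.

Op 1: fork(P0) -> P1. 3 ppages; refcounts: pp0:2 pp1:2 pp2:2
Op 2: write(P0, v2, 183). refcount(pp2)=2>1 -> COPY to pp3. 4 ppages; refcounts: pp0:2 pp1:2 pp2:1 pp3:1
Op 3: write(P0, v2, 189). refcount(pp3)=1 -> write in place. 4 ppages; refcounts: pp0:2 pp1:2 pp2:1 pp3:1
Op 4: read(P1, v1) -> 21. No state change.
Op 5: write(P0, v0, 105). refcount(pp0)=2>1 -> COPY to pp4. 5 ppages; refcounts: pp0:1 pp1:2 pp2:1 pp3:1 pp4:1
Op 6: write(P0, v0, 151). refcount(pp4)=1 -> write in place. 5 ppages; refcounts: pp0:1 pp1:2 pp2:1 pp3:1 pp4:1
P0: v0 -> pp4 = 151
P1: v0 -> pp0 = 26

Answer: 151 26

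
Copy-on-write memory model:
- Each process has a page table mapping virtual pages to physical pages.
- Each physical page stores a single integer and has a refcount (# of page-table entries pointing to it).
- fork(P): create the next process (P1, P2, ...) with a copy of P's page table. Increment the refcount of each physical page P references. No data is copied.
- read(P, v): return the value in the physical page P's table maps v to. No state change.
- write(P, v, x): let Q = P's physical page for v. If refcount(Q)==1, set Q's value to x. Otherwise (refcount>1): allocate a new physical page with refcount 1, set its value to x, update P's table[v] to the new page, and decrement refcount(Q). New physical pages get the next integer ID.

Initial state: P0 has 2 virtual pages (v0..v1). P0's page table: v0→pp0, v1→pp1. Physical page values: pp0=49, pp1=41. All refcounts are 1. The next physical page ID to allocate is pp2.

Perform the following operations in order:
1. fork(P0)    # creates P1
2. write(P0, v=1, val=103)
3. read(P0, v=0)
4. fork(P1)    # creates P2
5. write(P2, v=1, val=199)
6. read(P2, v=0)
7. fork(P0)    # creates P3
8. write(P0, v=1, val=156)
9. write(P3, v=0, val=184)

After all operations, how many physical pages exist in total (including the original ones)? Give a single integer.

Answer: 6

Derivation:
Op 1: fork(P0) -> P1. 2 ppages; refcounts: pp0:2 pp1:2
Op 2: write(P0, v1, 103). refcount(pp1)=2>1 -> COPY to pp2. 3 ppages; refcounts: pp0:2 pp1:1 pp2:1
Op 3: read(P0, v0) -> 49. No state change.
Op 4: fork(P1) -> P2. 3 ppages; refcounts: pp0:3 pp1:2 pp2:1
Op 5: write(P2, v1, 199). refcount(pp1)=2>1 -> COPY to pp3. 4 ppages; refcounts: pp0:3 pp1:1 pp2:1 pp3:1
Op 6: read(P2, v0) -> 49. No state change.
Op 7: fork(P0) -> P3. 4 ppages; refcounts: pp0:4 pp1:1 pp2:2 pp3:1
Op 8: write(P0, v1, 156). refcount(pp2)=2>1 -> COPY to pp4. 5 ppages; refcounts: pp0:4 pp1:1 pp2:1 pp3:1 pp4:1
Op 9: write(P3, v0, 184). refcount(pp0)=4>1 -> COPY to pp5. 6 ppages; refcounts: pp0:3 pp1:1 pp2:1 pp3:1 pp4:1 pp5:1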